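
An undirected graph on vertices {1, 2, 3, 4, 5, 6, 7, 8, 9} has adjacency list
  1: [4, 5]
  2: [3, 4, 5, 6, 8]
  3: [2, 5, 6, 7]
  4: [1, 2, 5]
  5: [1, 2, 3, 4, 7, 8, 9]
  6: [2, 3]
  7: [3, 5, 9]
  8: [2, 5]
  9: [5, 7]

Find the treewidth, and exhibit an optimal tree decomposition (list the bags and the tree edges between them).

Each bag holds 3 vertices, so the decomposition has width 2, which upper-bounds the treewidth. For the lower bound, the 3 vertices {1, 4, 5} are pairwise adjacent, and any tree decomposition puts a clique entirely inside one bag — forcing width ≥ 2. Combining the bounds, tw(G) = 2.

Treewidth 2.
One optimal decomposition is:
Bags: B1 = {3, 5, 7}  B2 = {2, 3, 5}  B3 = {5, 7, 9}  B4 = {2, 3, 6}  B5 = {2, 5, 8}  B6 = {2, 4, 5}  B7 = {1, 4, 5}
Tree: B1–B2, B1–B3, B2–B4, B2–B5, B2–B6, B6–B7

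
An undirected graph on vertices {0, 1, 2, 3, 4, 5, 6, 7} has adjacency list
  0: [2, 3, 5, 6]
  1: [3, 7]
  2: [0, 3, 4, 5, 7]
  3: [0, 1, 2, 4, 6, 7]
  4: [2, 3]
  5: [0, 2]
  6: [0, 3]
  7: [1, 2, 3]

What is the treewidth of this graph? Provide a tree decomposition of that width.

Treewidth 2.
One optimal decomposition is:
Bags: B1 = {0, 2, 3}  B2 = {0, 2, 5}  B3 = {2, 3, 4}  B4 = {2, 3, 7}  B5 = {1, 3, 7}  B6 = {0, 3, 6}
Tree: B1–B2, B1–B3, B3–B4, B4–B5, B1–B6

Every bag has size at most 3, so the width is 3 − 1 = 2 and tw(G) ≤ 2. Conversely, {1, 3, 7} is a clique of size 3, and the vertices of any clique must share a bag in every tree decomposition; so some bag has ≥ 3 vertices and tw(G) ≥ 2. Combining the bounds, tw(G) = 2.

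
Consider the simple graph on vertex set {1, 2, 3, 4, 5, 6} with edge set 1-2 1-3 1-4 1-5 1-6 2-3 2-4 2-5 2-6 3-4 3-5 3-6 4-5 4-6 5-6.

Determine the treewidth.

5

A width-5 tree decomposition is:
Bags: B1 = {1, 2, 3, 4, 5, 6}
Tree: (single bag)
A single bag containing all 6 vertices is trivially a valid decomposition of width 5. For the lower bound, the 6 vertices {1, 2, 3, 4, 5, 6} are pairwise adjacent, and any tree decomposition puts a clique entirely inside one bag — forcing width ≥ 5. Hence tw(G) = 5 exactly.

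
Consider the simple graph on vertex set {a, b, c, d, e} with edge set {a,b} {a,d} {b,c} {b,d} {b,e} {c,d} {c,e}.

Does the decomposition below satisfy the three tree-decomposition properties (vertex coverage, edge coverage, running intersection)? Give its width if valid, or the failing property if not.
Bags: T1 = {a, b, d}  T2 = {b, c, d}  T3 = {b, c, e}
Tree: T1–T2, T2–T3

Vertex coverage: the bags together contain {a, b, c, d, e}, the full vertex set. Edge coverage: each edge of G has both endpoints in at least one bag. Running intersection: for every vertex, the bags containing it form a connected subtree. All three properties hold, so this is a valid tree decomposition of width max|bag| − 1 = 2, and hence tw(G) ≤ 2.

Yes; width 2.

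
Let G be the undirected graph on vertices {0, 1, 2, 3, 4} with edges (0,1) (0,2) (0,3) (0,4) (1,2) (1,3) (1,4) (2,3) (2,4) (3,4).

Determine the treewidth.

4

A width-4 tree decomposition is:
Bags: B1 = {0, 1, 2, 3, 4}
Tree: (single bag)
A single bag containing all 5 vertices is trivially a valid decomposition of width 4. Conversely, {0, 1, 2, 3, 4} is a clique of size 5, and the vertices of any clique must share a bag in every tree decomposition; so some bag has ≥ 5 vertices and tw(G) ≥ 4. Hence tw(G) = 4 exactly.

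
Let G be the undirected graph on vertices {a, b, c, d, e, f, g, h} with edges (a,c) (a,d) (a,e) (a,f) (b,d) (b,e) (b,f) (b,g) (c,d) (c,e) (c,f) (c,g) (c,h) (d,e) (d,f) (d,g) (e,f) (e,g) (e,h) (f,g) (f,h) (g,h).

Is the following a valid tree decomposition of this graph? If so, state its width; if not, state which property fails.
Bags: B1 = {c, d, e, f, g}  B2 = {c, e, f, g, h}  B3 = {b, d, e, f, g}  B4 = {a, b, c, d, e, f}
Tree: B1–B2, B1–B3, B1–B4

No — bags containing vertex b are not connected in the tree.

A tree decomposition must satisfy three properties: every vertex lies in some bag; for every edge, both endpoints lie together in some bag; and for every vertex, the bags containing it form a connected subtree. Here bags containing vertex b are not connected in the tree, so the decomposition is invalid.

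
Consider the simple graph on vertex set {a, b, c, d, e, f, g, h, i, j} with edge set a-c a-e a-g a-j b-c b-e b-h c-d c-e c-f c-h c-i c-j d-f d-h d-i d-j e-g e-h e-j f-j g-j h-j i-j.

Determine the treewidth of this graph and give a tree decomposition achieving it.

Treewidth 3.
One optimal decomposition is:
Bags: B1 = {c, e, h, j}  B2 = {a, c, e, j}  B3 = {b, c, e, h}  B4 = {c, d, h, j}  B5 = {a, e, g, j}  B6 = {c, d, i, j}  B7 = {c, d, f, j}
Tree: B1–B2, B1–B3, B1–B4, B2–B5, B4–B6, B6–B7

Each bag holds 4 vertices, so the decomposition has width 3, which upper-bounds the treewidth. Conversely, {a, e, g, j} is a clique of size 4, and the vertices of any clique must share a bag in every tree decomposition; so some bag has ≥ 4 vertices and tw(G) ≥ 3. Hence tw(G) = 3 exactly.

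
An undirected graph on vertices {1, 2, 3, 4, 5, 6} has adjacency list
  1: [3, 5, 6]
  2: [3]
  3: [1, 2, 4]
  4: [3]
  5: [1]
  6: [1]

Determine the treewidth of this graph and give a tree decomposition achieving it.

Each bag holds 2 vertices, so the decomposition has width 1, which upper-bounds the treewidth. Any graph with an edge has treewidth ≥ 1, and G has the edge 5–1. Therefore the treewidth is 1.

Treewidth 1.
One optimal decomposition is:
Bags: B1 = {1, 5}  B2 = {1, 3}  B3 = {2, 3}  B4 = {1, 6}  B5 = {3, 4}
Tree: B1–B2, B2–B3, B1–B4, B2–B5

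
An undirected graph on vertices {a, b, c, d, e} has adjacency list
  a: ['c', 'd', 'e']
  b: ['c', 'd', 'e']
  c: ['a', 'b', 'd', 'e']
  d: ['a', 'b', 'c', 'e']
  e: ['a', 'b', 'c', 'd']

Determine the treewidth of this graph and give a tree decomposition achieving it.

The largest bag has 4 vertices, giving width 3; this decomposition certifies tw(G) ≤ 3. For the lower bound, the 4 vertices {a, c, d, e} are pairwise adjacent, and any tree decomposition puts a clique entirely inside one bag — forcing width ≥ 3. Hence tw(G) = 3 exactly.

Treewidth 3.
Bags: B1 = {a, c, d, e}  B2 = {b, c, d, e}
Tree: B1–B2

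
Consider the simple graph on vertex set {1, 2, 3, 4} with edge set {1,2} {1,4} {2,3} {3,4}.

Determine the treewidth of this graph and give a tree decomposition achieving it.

Treewidth 2.
One optimal decomposition is:
Bags: B1 = {1, 2, 3}  B2 = {1, 3, 4}
Tree: B1–B2

The largest bag has 3 vertices, giving width 2; this decomposition certifies tw(G) ≤ 2. The edges 1–2–3–4–1 form a cycle, so G is not a tree and its treewidth is at least 2. Therefore the treewidth is 2.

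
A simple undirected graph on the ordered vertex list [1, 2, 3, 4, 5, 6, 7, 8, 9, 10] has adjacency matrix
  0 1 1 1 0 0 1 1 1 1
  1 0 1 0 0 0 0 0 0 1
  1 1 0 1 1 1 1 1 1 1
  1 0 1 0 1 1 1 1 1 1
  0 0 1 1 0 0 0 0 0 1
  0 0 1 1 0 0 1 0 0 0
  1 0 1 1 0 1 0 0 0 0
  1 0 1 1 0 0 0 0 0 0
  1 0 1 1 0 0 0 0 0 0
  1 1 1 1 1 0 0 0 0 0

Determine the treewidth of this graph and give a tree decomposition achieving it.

Treewidth 3.
One such decomposition:
Bags: B1 = {1, 3, 4, 7}  B2 = {1, 3, 4, 10}  B3 = {1, 2, 3, 10}  B4 = {3, 4, 6, 7}  B5 = {1, 3, 4, 8}  B6 = {1, 3, 4, 9}  B7 = {3, 4, 5, 10}
Tree: B1–B2, B2–B3, B1–B4, B2–B5, B2–B6, B2–B7

Each bag holds 4 vertices, so the decomposition has width 3, which upper-bounds the treewidth. Conversely, {1, 2, 3, 10} is a clique of size 4, and the vertices of any clique must share a bag in every tree decomposition; so some bag has ≥ 4 vertices and tw(G) ≥ 3. Hence tw(G) = 3 exactly.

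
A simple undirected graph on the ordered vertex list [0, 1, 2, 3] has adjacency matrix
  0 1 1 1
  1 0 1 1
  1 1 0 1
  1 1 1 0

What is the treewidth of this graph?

3

A width-3 tree decomposition is:
Bags: B1 = {0, 1, 2, 3}
Tree: (single bag)
A single bag containing all 4 vertices is trivially a valid decomposition of width 3. On the other hand G contains the 4-clique {0, 1, 2, 3}. A clique must lie in a single bag of any decomposition, so no decomposition can have width below 3. The upper and lower bounds meet at 3, so that is the treewidth.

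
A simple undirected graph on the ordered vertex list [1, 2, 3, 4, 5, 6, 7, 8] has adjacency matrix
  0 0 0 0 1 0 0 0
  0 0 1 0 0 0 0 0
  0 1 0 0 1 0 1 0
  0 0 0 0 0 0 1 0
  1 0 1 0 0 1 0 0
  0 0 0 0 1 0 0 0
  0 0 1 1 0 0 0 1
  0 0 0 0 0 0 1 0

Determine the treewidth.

1

A width-1 tree decomposition is:
Bags: B1 = {3, 5}  B2 = {3, 7}  B3 = {5, 6}  B4 = {4, 7}  B5 = {1, 5}  B6 = {7, 8}  B7 = {2, 3}
Tree: B1–B2, B1–B3, B2–B4, B1–B5, B2–B6, B2–B7
The largest bag has 2 vertices, giving width 1; this decomposition certifies tw(G) ≤ 1. Any graph with an edge has treewidth ≥ 1, and G has the edge 5–3. Combining the bounds, tw(G) = 1.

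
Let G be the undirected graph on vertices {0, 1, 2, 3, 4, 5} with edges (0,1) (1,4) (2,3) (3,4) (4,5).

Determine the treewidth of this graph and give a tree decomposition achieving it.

Every bag has size at most 2, so the width is 2 − 1 = 1 and tw(G) ≤ 1. Any graph with an edge has treewidth ≥ 1, and G has the edge 3–4. Hence tw(G) = 1 exactly.

Treewidth 1.
One optimal decomposition is:
Bags: B1 = {3, 4}  B2 = {4, 5}  B3 = {1, 4}  B4 = {0, 1}  B5 = {2, 3}
Tree: B1–B2, B1–B3, B3–B4, B1–B5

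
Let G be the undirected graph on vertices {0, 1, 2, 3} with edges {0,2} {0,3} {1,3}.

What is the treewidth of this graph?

A width-1 tree decomposition is:
Bags: B1 = {0, 3}  B2 = {1, 3}  B3 = {0, 2}
Tree: B1–B2, B1–B3
Every bag has size at most 2, so the width is 2 − 1 = 1 and tw(G) ≤ 1. Since G has at least one edge (e.g. 3–0), it is not an edgeless graph, so tw(G) ≥ 1. The upper and lower bounds meet at 1, so that is the treewidth.

1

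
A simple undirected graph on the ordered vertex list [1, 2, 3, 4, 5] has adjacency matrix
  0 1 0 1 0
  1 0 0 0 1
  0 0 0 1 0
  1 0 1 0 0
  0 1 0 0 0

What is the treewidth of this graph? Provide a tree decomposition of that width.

Treewidth 1.
Bags: B1 = {2, 5}  B2 = {1, 2}  B3 = {1, 4}  B4 = {3, 4}
Tree: B1–B2, B2–B3, B3–B4

Each bag holds 2 vertices, so the decomposition has width 1, which upper-bounds the treewidth. Any graph with an edge has treewidth ≥ 1, and G has the edge 5–2. Hence tw(G) = 1 exactly.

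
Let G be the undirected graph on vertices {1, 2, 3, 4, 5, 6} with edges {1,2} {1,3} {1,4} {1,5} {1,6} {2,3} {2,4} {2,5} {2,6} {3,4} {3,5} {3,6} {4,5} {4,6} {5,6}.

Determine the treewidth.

A width-5 tree decomposition is:
Bags: B1 = {1, 2, 3, 4, 5, 6}
Tree: (single bag)
With just one bag of size 6, the width is 6 − 1 = 5, so tw(G) ≤ 5. On the other hand G contains the 6-clique {1, 2, 3, 4, 5, 6}. A clique must lie in a single bag of any decomposition, so no decomposition can have width below 5. The upper and lower bounds meet at 5, so that is the treewidth.

5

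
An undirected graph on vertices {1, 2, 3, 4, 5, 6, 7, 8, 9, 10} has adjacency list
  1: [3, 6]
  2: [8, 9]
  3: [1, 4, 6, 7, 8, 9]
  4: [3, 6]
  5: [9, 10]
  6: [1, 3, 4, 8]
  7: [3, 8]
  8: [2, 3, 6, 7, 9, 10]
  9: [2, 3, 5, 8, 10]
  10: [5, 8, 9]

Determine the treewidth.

A width-2 tree decomposition is:
Bags: B1 = {8, 9, 10}  B2 = {5, 9, 10}  B3 = {3, 8, 9}  B4 = {3, 6, 8}  B5 = {2, 8, 9}  B6 = {1, 3, 6}  B7 = {3, 4, 6}  B8 = {3, 7, 8}
Tree: B1–B2, B1–B3, B3–B4, B3–B5, B4–B6, B4–B7, B3–B8
Each bag holds 3 vertices, so the decomposition has width 2, which upper-bounds the treewidth. For the lower bound, the 3 vertices {8, 9, 10} are pairwise adjacent, and any tree decomposition puts a clique entirely inside one bag — forcing width ≥ 2. Combining the bounds, tw(G) = 2.

2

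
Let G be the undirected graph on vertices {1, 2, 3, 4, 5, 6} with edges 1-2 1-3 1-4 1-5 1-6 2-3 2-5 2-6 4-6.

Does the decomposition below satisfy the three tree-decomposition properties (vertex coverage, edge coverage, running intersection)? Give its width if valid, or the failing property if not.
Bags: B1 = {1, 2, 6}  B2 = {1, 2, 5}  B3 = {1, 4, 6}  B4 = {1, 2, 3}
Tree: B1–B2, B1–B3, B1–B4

Checking the three conditions: (i) the bags cover all of {1, 2, 3, 4, 5, 6}; (ii) for each edge, some bag contains both endpoints; (iii) the bags containing any fixed vertex form a subtree. All hold, so the decomposition is valid with width 3 − 1 = 2.

Yes; width 2.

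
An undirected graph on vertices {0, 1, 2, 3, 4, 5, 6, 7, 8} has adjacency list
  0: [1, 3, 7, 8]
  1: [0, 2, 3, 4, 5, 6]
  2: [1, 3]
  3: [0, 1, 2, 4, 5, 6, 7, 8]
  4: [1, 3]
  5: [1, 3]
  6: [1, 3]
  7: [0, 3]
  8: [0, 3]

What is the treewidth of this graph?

2

A width-2 tree decomposition is:
Bags: B1 = {0, 1, 3}  B2 = {1, 3, 6}  B3 = {0, 3, 8}  B4 = {1, 3, 5}  B5 = {0, 3, 7}  B6 = {1, 3, 4}  B7 = {1, 2, 3}
Tree: B1–B2, B1–B3, B2–B4, B1–B5, B1–B6, B4–B7
The largest bag has 3 vertices, giving width 2; this decomposition certifies tw(G) ≤ 2. On the other hand G contains the 3-clique {0, 3, 8}. A clique must lie in a single bag of any decomposition, so no decomposition can have width below 2. Therefore the treewidth is 2.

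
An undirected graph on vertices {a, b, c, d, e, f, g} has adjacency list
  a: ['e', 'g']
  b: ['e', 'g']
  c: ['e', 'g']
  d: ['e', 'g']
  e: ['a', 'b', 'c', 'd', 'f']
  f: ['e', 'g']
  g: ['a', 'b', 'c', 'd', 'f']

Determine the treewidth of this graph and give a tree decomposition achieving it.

The largest bag has 3 vertices, giving width 2; this decomposition certifies tw(G) ≤ 2. Since g–d–e–b–g is a cycle in G, G is not acyclic. Forests are exactly the graphs of treewidth ≤ 1, so tw(G) ≥ 2. Therefore the treewidth is 2.

Treewidth 2.
Bags: B1 = {d, e, g}  B2 = {b, e, g}  B3 = {c, e, g}  B4 = {e, f, g}  B5 = {a, e, g}
Tree: B1–B2, B2–B3, B3–B4, B4–B5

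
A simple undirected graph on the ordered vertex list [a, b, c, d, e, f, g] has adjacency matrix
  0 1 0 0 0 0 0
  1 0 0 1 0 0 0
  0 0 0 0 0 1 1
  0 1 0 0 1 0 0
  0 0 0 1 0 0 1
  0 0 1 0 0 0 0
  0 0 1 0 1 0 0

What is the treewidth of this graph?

1

A width-1 tree decomposition is:
Bags: B1 = {c, f}  B2 = {c, g}  B3 = {e, g}  B4 = {d, e}  B5 = {b, d}  B6 = {a, b}
Tree: B1–B2, B2–B3, B3–B4, B4–B5, B5–B6
Each bag holds 2 vertices, so the decomposition has width 1, which upper-bounds the treewidth. Since G has at least one edge (e.g. f–c), it is not an edgeless graph, so tw(G) ≥ 1. Combining the bounds, tw(G) = 1.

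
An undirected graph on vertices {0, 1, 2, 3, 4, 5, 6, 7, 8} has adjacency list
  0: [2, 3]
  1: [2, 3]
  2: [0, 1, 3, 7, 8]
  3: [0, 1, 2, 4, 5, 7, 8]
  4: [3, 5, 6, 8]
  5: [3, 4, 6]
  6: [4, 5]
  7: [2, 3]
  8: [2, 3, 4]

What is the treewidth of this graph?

A width-2 tree decomposition is:
Bags: B1 = {0, 2, 3}  B2 = {2, 3, 8}  B3 = {3, 4, 8}  B4 = {2, 3, 7}  B5 = {3, 4, 5}  B6 = {1, 2, 3}  B7 = {4, 5, 6}
Tree: B1–B2, B2–B3, B1–B4, B3–B5, B1–B6, B5–B7
Every bag has size at most 3, so the width is 3 − 1 = 2 and tw(G) ≤ 2. For the lower bound, the 3 vertices {0, 2, 3} are pairwise adjacent, and any tree decomposition puts a clique entirely inside one bag — forcing width ≥ 2. Therefore the treewidth is 2.

2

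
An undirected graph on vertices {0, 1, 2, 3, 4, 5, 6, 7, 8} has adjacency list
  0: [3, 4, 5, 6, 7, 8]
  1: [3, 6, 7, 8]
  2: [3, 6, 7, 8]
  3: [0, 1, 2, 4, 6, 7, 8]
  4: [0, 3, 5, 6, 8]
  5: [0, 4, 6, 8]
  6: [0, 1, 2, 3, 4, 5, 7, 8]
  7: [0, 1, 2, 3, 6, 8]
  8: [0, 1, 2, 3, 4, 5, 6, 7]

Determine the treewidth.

4

A width-4 tree decomposition is:
Bags: B1 = {0, 3, 6, 7, 8}  B2 = {0, 3, 4, 6, 8}  B3 = {2, 3, 6, 7, 8}  B4 = {1, 3, 6, 7, 8}  B5 = {0, 4, 5, 6, 8}
Tree: B1–B2, B1–B3, B1–B4, B2–B5
Each bag holds 5 vertices, so the decomposition has width 4, which upper-bounds the treewidth. Conversely, {0, 3, 4, 6, 8} is a clique of size 5, and the vertices of any clique must share a bag in every tree decomposition; so some bag has ≥ 5 vertices and tw(G) ≥ 4. The upper and lower bounds meet at 4, so that is the treewidth.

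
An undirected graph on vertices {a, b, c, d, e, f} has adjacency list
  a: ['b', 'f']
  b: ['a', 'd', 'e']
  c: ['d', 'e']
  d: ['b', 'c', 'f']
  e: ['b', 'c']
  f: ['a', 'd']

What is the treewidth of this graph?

A width-2 tree decomposition is:
Bags: B1 = {a, b, f}  B2 = {b, d, f}  B3 = {b, d, e}  B4 = {c, d, e}
Tree: B1–B2, B2–B3, B3–B4
The largest bag has 3 vertices, giving width 2; this decomposition certifies tw(G) ≤ 2. The edges a–f–d–b–a form a cycle, so G is not a tree and its treewidth is at least 2. Therefore the treewidth is 2.

2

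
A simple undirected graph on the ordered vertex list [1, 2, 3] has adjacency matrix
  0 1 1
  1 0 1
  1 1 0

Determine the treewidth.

A width-2 tree decomposition is:
Bags: B1 = {1, 2, 3}
Tree: (single bag)
With just one bag of size 3, the width is 3 − 1 = 2, so tw(G) ≤ 2. Conversely, {1, 2, 3} is a clique of size 3, and the vertices of any clique must share a bag in every tree decomposition; so some bag has ≥ 3 vertices and tw(G) ≥ 2. Hence tw(G) = 2 exactly.

2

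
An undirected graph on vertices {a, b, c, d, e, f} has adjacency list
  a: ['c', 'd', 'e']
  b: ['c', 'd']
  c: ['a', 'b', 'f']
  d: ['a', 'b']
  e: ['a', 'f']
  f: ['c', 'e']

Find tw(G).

2

A width-2 tree decomposition is:
Bags: B1 = {a, e, f}  B2 = {a, c, f}  B3 = {a, c, d}  B4 = {b, c, d}
Tree: B1–B2, B2–B3, B3–B4
Every bag has size at most 3, so the width is 3 − 1 = 2 and tw(G) ≤ 2. The edges e–f–c–a–e form a cycle, so G is not a tree and its treewidth is at least 2. The upper and lower bounds meet at 2, so that is the treewidth.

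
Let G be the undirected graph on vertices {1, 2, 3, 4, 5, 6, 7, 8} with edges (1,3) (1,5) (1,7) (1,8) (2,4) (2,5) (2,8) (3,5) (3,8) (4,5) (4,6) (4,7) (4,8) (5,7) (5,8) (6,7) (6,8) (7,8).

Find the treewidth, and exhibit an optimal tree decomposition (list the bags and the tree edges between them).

Treewidth 3.
One optimal decomposition is:
Bags: B1 = {1, 3, 5, 8}  B2 = {1, 5, 7, 8}  B3 = {4, 5, 7, 8}  B4 = {4, 6, 7, 8}  B5 = {2, 4, 5, 8}
Tree: B1–B2, B2–B3, B3–B4, B3–B5

The largest bag has 4 vertices, giving width 3; this decomposition certifies tw(G) ≤ 3. Conversely, {1, 3, 5, 8} is a clique of size 4, and the vertices of any clique must share a bag in every tree decomposition; so some bag has ≥ 4 vertices and tw(G) ≥ 3. The upper and lower bounds meet at 3, so that is the treewidth.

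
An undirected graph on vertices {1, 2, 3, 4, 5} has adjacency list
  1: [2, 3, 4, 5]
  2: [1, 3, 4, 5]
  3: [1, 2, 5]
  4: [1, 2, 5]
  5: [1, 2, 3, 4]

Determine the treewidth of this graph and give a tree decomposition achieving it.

Each bag holds 4 vertices, so the decomposition has width 3, which upper-bounds the treewidth. On the other hand G contains the 4-clique {1, 2, 3, 5}. A clique must lie in a single bag of any decomposition, so no decomposition can have width below 3. The upper and lower bounds meet at 3, so that is the treewidth.

Treewidth 3.
Bags: B1 = {1, 2, 4, 5}  B2 = {1, 2, 3, 5}
Tree: B1–B2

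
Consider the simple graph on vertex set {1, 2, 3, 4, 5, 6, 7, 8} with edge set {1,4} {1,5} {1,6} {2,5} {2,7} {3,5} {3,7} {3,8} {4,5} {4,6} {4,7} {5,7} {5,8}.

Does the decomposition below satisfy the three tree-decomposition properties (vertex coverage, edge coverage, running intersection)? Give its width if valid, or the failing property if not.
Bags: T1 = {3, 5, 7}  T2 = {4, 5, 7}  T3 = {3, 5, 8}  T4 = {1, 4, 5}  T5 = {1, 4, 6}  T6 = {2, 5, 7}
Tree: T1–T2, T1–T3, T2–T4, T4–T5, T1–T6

Checking the three conditions: (i) the bags cover all of {1, 2, 3, 4, 5, 6, 7, 8}; (ii) for each edge, some bag contains both endpoints; (iii) the bags containing any fixed vertex form a subtree. All hold, so the decomposition is valid with width 3 − 1 = 2.

Yes; width 2.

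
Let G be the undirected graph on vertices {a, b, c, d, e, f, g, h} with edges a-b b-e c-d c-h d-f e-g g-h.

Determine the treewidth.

A width-1 tree decomposition is:
Bags: B1 = {a, b}  B2 = {b, e}  B3 = {e, g}  B4 = {g, h}  B5 = {c, h}  B6 = {c, d}  B7 = {d, f}
Tree: B1–B2, B2–B3, B3–B4, B4–B5, B5–B6, B6–B7
The largest bag has 2 vertices, giving width 1; this decomposition certifies tw(G) ≤ 1. Any graph with an edge has treewidth ≥ 1, and G has the edge a–b. The upper and lower bounds meet at 1, so that is the treewidth.

1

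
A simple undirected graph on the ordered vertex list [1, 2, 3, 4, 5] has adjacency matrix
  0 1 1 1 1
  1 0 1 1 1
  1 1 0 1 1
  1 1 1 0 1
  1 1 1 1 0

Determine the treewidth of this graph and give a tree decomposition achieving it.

Treewidth 4.
One optimal decomposition is:
Bags: B1 = {1, 2, 3, 4, 5}
Tree: (single bag)

A single bag containing all 5 vertices is trivially a valid decomposition of width 4. Conversely, {1, 2, 3, 4, 5} is a clique of size 5, and the vertices of any clique must share a bag in every tree decomposition; so some bag has ≥ 5 vertices and tw(G) ≥ 4. Therefore the treewidth is 4.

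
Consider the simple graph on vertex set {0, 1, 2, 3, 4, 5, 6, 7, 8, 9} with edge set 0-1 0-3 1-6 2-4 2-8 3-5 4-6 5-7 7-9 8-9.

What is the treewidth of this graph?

2

A width-2 tree decomposition is:
Bags: B1 = {2, 4, 6}  B2 = {1, 2, 6}  B3 = {0, 1, 2}  B4 = {0, 2, 3}  B5 = {2, 3, 5}  B6 = {2, 5, 7}  B7 = {2, 7, 9}  B8 = {2, 8, 9}
Tree: B1–B2, B2–B3, B3–B4, B4–B5, B5–B6, B6–B7, B7–B8
Every bag has size at most 3, so the width is 3 − 1 = 2 and tw(G) ≤ 2. The edges 2–4–6–1–0–3–5–7–9–8–2 form a cycle, so G is not a tree and its treewidth is at least 2. Combining the bounds, tw(G) = 2.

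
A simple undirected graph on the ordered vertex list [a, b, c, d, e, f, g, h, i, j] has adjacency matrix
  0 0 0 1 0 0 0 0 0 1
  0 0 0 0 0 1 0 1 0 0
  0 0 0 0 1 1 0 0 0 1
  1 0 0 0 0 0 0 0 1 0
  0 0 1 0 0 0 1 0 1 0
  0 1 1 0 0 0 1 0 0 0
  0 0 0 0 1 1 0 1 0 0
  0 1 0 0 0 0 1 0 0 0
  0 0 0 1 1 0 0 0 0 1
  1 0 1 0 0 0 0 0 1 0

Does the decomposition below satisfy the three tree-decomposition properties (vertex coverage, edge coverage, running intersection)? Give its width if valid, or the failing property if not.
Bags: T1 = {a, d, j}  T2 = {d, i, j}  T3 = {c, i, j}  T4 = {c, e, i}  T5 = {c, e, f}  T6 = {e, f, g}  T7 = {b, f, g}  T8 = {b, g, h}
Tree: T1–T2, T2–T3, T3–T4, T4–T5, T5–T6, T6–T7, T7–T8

Vertex coverage: the bags together contain {a, b, c, d, e, f, g, h, i, j}, the full vertex set. Edge coverage: each edge of G has both endpoints in at least one bag. Running intersection: for every vertex, the bags containing it form a connected subtree. All three properties hold, so this is a valid tree decomposition of width max|bag| − 1 = 2, and hence tw(G) ≤ 2.

Yes; width 2.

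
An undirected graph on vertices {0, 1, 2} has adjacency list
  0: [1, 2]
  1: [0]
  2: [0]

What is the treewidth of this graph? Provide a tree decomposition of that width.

Treewidth 1.
One such decomposition:
Bags: B1 = {0, 2}  B2 = {0, 1}
Tree: B1–B2

Each bag holds 2 vertices, so the decomposition has width 1, which upper-bounds the treewidth. Since G has at least one edge (e.g. 0–2), it is not an edgeless graph, so tw(G) ≥ 1. The upper and lower bounds meet at 1, so that is the treewidth.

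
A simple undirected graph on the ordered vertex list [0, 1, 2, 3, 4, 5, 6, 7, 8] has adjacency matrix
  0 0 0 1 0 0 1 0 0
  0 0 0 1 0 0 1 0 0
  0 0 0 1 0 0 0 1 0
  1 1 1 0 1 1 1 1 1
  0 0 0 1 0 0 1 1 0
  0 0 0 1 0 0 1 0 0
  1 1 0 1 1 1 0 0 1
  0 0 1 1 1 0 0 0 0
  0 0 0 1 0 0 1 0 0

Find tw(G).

2

A width-2 tree decomposition is:
Bags: B1 = {3, 6, 8}  B2 = {0, 3, 6}  B3 = {3, 4, 6}  B4 = {3, 4, 7}  B5 = {2, 3, 7}  B6 = {3, 5, 6}  B7 = {1, 3, 6}
Tree: B1–B2, B1–B3, B3–B4, B4–B5, B2–B6, B1–B7
The largest bag has 3 vertices, giving width 2; this decomposition certifies tw(G) ≤ 2. Conversely, {2, 3, 7} is a clique of size 3, and the vertices of any clique must share a bag in every tree decomposition; so some bag has ≥ 3 vertices and tw(G) ≥ 2. The upper and lower bounds meet at 2, so that is the treewidth.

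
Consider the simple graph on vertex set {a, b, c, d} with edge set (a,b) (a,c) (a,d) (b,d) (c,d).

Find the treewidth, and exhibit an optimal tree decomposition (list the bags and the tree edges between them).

Treewidth 2.
One such decomposition:
Bags: B1 = {a, b, d}  B2 = {a, c, d}
Tree: B1–B2

The largest bag has 3 vertices, giving width 2; this decomposition certifies tw(G) ≤ 2. For the lower bound, the 3 vertices {a, c, d} are pairwise adjacent, and any tree decomposition puts a clique entirely inside one bag — forcing width ≥ 2. Hence tw(G) = 2 exactly.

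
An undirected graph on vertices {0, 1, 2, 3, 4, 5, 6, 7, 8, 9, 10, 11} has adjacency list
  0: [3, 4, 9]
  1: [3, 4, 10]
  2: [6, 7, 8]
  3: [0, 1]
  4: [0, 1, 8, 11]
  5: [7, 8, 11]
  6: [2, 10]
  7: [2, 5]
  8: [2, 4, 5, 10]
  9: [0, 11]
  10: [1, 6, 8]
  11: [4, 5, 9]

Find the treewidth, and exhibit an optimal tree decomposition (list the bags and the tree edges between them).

Each bag holds 4 vertices, so the decomposition has width 3, which upper-bounds the treewidth. For the lower bound: the 4 vertex sets {0,3,9}, {11}, {4}, {1,5,8,10} are disjoint, each induces a connected subgraph, and every pair is joined by at least one edge of G. Contracting each set to a single vertex therefore yields K_{4} as a minor, and since treewidth is minor-monotone, tw(G) ≥ tw(K_{4}) = 3. Therefore the treewidth is 3.

Treewidth 3.
One such decomposition:
Bags: B1 = {0, 3, 9, 11}  B2 = {0, 3, 4, 11}  B3 = {1, 3, 4, 11}  B4 = {1, 4, 5, 11}  B5 = {1, 4, 5, 8}  B6 = {1, 5, 8, 10}  B7 = {5, 7, 8, 10}  B8 = {2, 7, 8, 10}  B9 = {2, 6, 7, 10}
Tree: B1–B2, B2–B3, B3–B4, B4–B5, B5–B6, B6–B7, B7–B8, B8–B9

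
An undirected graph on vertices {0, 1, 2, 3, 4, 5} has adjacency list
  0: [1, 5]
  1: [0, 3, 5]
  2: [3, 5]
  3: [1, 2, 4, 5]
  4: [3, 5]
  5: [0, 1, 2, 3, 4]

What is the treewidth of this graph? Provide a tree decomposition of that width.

The largest bag has 3 vertices, giving width 2; this decomposition certifies tw(G) ≤ 2. On the other hand G contains the 3-clique {0, 1, 5}. A clique must lie in a single bag of any decomposition, so no decomposition can have width below 2. Combining the bounds, tw(G) = 2.

Treewidth 2.
One such decomposition:
Bags: B1 = {1, 3, 5}  B2 = {2, 3, 5}  B3 = {3, 4, 5}  B4 = {0, 1, 5}
Tree: B1–B2, B1–B3, B1–B4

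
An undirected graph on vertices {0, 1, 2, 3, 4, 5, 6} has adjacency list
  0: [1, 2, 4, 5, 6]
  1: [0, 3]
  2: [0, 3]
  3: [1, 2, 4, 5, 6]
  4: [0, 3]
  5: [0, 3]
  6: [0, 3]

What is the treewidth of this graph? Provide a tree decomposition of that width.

Each bag holds 3 vertices, so the decomposition has width 2, which upper-bounds the treewidth. For the lower bound, G contains the cycle 0–4–3–2–0, so G is not a forest; only forests have treewidth ≤ 1, hence tw(G) ≥ 2. Hence tw(G) = 2 exactly.

Treewidth 2.
Bags: B1 = {0, 3, 4}  B2 = {0, 2, 3}  B3 = {0, 1, 3}  B4 = {0, 3, 6}  B5 = {0, 3, 5}
Tree: B1–B2, B2–B3, B3–B4, B4–B5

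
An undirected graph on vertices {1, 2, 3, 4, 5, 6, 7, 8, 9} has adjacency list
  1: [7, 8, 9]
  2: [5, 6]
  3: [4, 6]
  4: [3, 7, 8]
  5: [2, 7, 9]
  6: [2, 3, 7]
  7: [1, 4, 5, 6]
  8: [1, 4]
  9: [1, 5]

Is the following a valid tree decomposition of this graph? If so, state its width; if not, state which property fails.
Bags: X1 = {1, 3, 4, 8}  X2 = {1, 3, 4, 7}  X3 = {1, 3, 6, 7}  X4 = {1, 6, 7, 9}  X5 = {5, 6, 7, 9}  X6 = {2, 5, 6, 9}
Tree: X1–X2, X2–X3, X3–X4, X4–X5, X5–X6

Vertex coverage: the bags together contain {1, 2, 3, 4, 5, 6, 7, 8, 9}, the full vertex set. Edge coverage: each edge of G has both endpoints in at least one bag. Running intersection: for every vertex, the bags containing it form a connected subtree. All three properties hold, so this is a valid tree decomposition of width max|bag| − 1 = 3, and hence tw(G) ≤ 3.

Yes; width 3.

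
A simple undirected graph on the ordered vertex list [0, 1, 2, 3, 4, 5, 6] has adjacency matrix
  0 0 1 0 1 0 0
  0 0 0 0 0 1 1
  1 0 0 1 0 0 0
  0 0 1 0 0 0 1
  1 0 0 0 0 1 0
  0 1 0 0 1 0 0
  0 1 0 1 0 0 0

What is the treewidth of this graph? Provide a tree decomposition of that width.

Treewidth 2.
One optimal decomposition is:
Bags: B1 = {0, 4, 5}  B2 = {0, 1, 5}  B3 = {0, 1, 6}  B4 = {0, 3, 6}  B5 = {0, 2, 3}
Tree: B1–B2, B2–B3, B3–B4, B4–B5

Each bag holds 3 vertices, so the decomposition has width 2, which upper-bounds the treewidth. For the lower bound, G contains the cycle 0–4–5–1–6–3–2–0, so G is not a forest; only forests have treewidth ≤ 1, hence tw(G) ≥ 2. Therefore the treewidth is 2.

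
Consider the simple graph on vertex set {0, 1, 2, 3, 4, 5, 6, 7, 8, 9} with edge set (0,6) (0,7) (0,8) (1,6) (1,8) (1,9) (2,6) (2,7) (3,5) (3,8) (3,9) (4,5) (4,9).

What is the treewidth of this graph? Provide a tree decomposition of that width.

Treewidth 2.
Bags: B1 = {0, 2, 7}  B2 = {0, 2, 6}  B3 = {0, 6, 8}  B4 = {1, 6, 8}  B5 = {1, 3, 8}  B6 = {1, 3, 9}  B7 = {3, 5, 9}  B8 = {4, 5, 9}
Tree: B1–B2, B2–B3, B3–B4, B4–B5, B5–B6, B6–B7, B7–B8

Each bag holds 3 vertices, so the decomposition has width 2, which upper-bounds the treewidth. For the lower bound, G contains the cycle 7–2–6–0–7, so G is not a forest; only forests have treewidth ≤ 1, hence tw(G) ≥ 2. Hence tw(G) = 2 exactly.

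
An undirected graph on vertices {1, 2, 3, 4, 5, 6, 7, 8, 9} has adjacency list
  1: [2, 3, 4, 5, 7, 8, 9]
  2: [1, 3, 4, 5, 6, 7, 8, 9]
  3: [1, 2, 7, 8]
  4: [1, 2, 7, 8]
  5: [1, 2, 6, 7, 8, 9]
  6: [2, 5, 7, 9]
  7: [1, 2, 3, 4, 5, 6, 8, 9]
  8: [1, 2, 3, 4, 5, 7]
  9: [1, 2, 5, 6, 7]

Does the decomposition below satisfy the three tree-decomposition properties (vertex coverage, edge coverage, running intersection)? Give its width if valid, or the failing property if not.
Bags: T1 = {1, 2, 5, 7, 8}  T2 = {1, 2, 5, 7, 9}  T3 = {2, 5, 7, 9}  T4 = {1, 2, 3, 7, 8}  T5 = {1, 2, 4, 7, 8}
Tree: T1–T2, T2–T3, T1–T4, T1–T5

No — vertex 6 appears in no bag.

A tree decomposition must satisfy three properties: every vertex lies in some bag; for every edge, both endpoints lie together in some bag; and for every vertex, the bags containing it form a connected subtree. Here vertex 6 appears in no bag, so the decomposition is invalid.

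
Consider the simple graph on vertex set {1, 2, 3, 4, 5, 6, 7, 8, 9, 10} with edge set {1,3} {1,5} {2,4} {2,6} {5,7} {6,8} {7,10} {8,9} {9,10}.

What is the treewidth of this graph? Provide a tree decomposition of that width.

Every bag has size at most 2, so the width is 2 − 1 = 1 and tw(G) ≤ 1. G has an edge, so its treewidth is at least 1. Hence tw(G) = 1 exactly.

Treewidth 1.
One optimal decomposition is:
Bags: B1 = {1, 3}  B2 = {1, 5}  B3 = {5, 7}  B4 = {7, 10}  B5 = {9, 10}  B6 = {8, 9}  B7 = {6, 8}  B8 = {2, 6}  B9 = {2, 4}
Tree: B1–B2, B2–B3, B3–B4, B4–B5, B5–B6, B6–B7, B7–B8, B8–B9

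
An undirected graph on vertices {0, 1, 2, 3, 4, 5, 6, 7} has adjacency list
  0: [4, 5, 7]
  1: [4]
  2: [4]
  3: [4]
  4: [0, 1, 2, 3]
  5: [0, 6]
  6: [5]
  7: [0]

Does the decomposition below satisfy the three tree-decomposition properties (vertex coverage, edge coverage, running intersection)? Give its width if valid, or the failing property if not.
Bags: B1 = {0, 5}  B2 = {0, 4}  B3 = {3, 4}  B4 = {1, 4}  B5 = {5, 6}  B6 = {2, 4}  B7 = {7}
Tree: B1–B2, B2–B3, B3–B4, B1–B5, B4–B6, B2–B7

No — edge (0,7) lies in no bag.

A tree decomposition must satisfy three properties: every vertex lies in some bag; for every edge, both endpoints lie together in some bag; and for every vertex, the bags containing it form a connected subtree. Here edge (0,7) lies in no bag, so the decomposition is invalid.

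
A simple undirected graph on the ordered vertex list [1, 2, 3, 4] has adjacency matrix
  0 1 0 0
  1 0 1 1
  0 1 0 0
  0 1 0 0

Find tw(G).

1

A width-1 tree decomposition is:
Bags: B1 = {1, 2}  B2 = {2, 3}  B3 = {2, 4}
Tree: B1–B2, B1–B3
Each bag holds 2 vertices, so the decomposition has width 1, which upper-bounds the treewidth. Any graph with an edge has treewidth ≥ 1, and G has the edge 2–1. Combining the bounds, tw(G) = 1.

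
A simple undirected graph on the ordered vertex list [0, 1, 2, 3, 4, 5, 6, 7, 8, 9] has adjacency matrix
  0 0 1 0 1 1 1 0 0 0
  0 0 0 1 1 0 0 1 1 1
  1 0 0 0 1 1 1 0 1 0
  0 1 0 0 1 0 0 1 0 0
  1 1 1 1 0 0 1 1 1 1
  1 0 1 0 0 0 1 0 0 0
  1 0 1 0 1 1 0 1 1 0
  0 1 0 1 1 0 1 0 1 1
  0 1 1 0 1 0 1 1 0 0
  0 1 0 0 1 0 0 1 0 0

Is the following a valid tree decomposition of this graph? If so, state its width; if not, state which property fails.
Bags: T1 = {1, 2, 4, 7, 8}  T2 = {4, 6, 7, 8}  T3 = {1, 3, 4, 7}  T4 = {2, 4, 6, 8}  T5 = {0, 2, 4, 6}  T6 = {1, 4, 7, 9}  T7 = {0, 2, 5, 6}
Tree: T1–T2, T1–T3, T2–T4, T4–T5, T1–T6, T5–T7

No — bags containing vertex 2 are not connected in the tree.

A tree decomposition must satisfy three properties: every vertex lies in some bag; for every edge, both endpoints lie together in some bag; and for every vertex, the bags containing it form a connected subtree. Here bags containing vertex 2 are not connected in the tree, so the decomposition is invalid.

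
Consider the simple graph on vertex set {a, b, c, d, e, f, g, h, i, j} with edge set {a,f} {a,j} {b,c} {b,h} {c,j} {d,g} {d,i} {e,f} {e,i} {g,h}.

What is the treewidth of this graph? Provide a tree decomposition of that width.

Treewidth 2.
Bags: B1 = {a, f, j}  B2 = {c, f, j}  B3 = {b, c, f}  B4 = {b, f, h}  B5 = {f, g, h}  B6 = {d, f, g}  B7 = {d, f, i}  B8 = {e, f, i}
Tree: B1–B2, B2–B3, B3–B4, B4–B5, B5–B6, B6–B7, B7–B8

Every bag has size at most 3, so the width is 3 − 1 = 2 and tw(G) ≤ 2. For the lower bound, G contains the cycle f–a–j–c–b–h–g–d–i–e–f, so G is not a forest; only forests have treewidth ≤ 1, hence tw(G) ≥ 2. Therefore the treewidth is 2.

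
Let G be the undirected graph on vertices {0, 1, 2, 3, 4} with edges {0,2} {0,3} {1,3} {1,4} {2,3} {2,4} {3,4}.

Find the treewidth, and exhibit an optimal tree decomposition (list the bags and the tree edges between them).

Each bag holds 3 vertices, so the decomposition has width 2, which upper-bounds the treewidth. For the lower bound, the 3 vertices {1, 3, 4} are pairwise adjacent, and any tree decomposition puts a clique entirely inside one bag — forcing width ≥ 2. Combining the bounds, tw(G) = 2.

Treewidth 2.
Bags: B1 = {2, 3, 4}  B2 = {1, 3, 4}  B3 = {0, 2, 3}
Tree: B1–B2, B1–B3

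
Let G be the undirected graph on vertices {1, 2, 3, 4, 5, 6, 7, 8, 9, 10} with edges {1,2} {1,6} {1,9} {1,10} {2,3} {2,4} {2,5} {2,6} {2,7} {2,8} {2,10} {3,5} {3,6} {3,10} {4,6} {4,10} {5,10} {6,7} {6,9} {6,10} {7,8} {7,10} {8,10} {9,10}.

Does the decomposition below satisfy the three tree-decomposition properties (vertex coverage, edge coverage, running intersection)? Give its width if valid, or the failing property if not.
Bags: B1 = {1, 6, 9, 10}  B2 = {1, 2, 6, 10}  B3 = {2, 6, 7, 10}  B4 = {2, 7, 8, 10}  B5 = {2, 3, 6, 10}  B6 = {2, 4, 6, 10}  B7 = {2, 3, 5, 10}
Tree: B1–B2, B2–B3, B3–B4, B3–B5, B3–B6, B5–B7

Yes; width 3.

Every vertex of G appears in some bag (union = {1, 2, 3, 4, 5, 6, 7, 8, 9, 10}); every edge is covered by a bag; and for each vertex v the set of bags containing v is connected in the bag tree. The decomposition is therefore valid. The largest bag has 4 vertices, so the width is 3.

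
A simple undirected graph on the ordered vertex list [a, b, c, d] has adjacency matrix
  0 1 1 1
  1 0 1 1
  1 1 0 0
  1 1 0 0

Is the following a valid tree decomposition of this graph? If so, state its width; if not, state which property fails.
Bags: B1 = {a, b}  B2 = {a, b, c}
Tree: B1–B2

A tree decomposition must satisfy three properties: every vertex lies in some bag; for every edge, both endpoints lie together in some bag; and for every vertex, the bags containing it form a connected subtree. Here vertex d appears in no bag, so the decomposition is invalid.

No — vertex d appears in no bag.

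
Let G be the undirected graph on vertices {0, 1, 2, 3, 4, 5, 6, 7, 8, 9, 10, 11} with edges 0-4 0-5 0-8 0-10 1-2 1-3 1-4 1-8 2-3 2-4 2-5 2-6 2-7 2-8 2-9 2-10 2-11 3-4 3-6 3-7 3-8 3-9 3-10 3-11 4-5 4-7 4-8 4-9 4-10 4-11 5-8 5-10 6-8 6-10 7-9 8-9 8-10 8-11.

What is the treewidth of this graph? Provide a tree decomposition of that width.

Each bag holds 5 vertices, so the decomposition has width 4, which upper-bounds the treewidth. Conversely, {0, 4, 5, 8, 10} is a clique of size 5, and the vertices of any clique must share a bag in every tree decomposition; so some bag has ≥ 5 vertices and tw(G) ≥ 4. Therefore the treewidth is 4.

Treewidth 4.
Bags: B1 = {2, 3, 4, 8, 9}  B2 = {2, 3, 4, 8, 10}  B3 = {2, 3, 6, 8, 10}  B4 = {2, 3, 4, 7, 9}  B5 = {2, 4, 5, 8, 10}  B6 = {2, 3, 4, 8, 11}  B7 = {0, 4, 5, 8, 10}  B8 = {1, 2, 3, 4, 8}
Tree: B1–B2, B2–B3, B1–B4, B2–B5, B1–B6, B5–B7, B6–B8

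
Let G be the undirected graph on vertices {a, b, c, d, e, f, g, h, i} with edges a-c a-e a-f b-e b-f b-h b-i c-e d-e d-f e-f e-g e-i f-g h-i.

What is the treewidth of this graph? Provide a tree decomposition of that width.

Treewidth 2.
One optimal decomposition is:
Bags: B1 = {a, e, f}  B2 = {d, e, f}  B3 = {a, c, e}  B4 = {b, e, f}  B5 = {b, e, i}  B6 = {e, f, g}  B7 = {b, h, i}
Tree: B1–B2, B1–B3, B2–B4, B4–B5, B2–B6, B5–B7

Every bag has size at most 3, so the width is 3 − 1 = 2 and tw(G) ≤ 2. Conversely, {a, c, e} is a clique of size 3, and the vertices of any clique must share a bag in every tree decomposition; so some bag has ≥ 3 vertices and tw(G) ≥ 2. Combining the bounds, tw(G) = 2.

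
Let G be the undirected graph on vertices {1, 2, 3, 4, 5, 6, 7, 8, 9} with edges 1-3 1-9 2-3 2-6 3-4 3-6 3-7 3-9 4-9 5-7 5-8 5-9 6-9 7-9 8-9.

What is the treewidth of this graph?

2

A width-2 tree decomposition is:
Bags: B1 = {5, 7, 9}  B2 = {3, 7, 9}  B3 = {5, 8, 9}  B4 = {3, 6, 9}  B5 = {2, 3, 6}  B6 = {3, 4, 9}  B7 = {1, 3, 9}
Tree: B1–B2, B1–B3, B2–B4, B4–B5, B4–B6, B4–B7
The largest bag has 3 vertices, giving width 2; this decomposition certifies tw(G) ≤ 2. Conversely, {5, 8, 9} is a clique of size 3, and the vertices of any clique must share a bag in every tree decomposition; so some bag has ≥ 3 vertices and tw(G) ≥ 2. Hence tw(G) = 2 exactly.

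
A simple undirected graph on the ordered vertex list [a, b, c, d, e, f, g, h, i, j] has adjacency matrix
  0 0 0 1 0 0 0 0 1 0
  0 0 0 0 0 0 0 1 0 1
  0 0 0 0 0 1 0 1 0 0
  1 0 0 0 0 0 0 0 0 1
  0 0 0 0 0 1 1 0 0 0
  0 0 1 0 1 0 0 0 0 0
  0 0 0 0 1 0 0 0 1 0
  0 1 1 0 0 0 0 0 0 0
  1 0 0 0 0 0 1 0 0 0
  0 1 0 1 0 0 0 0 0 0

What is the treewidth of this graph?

A width-2 tree decomposition is:
Bags: B1 = {a, g, i}  B2 = {a, e, g}  B3 = {a, e, f}  B4 = {a, c, f}  B5 = {a, c, h}  B6 = {a, b, h}  B7 = {a, b, j}  B8 = {a, d, j}
Tree: B1–B2, B2–B3, B3–B4, B4–B5, B5–B6, B6–B7, B7–B8
Each bag holds 3 vertices, so the decomposition has width 2, which upper-bounds the treewidth. The edges a–i–g–e–f–c–h–b–j–d–a form a cycle, so G is not a tree and its treewidth is at least 2. The upper and lower bounds meet at 2, so that is the treewidth.

2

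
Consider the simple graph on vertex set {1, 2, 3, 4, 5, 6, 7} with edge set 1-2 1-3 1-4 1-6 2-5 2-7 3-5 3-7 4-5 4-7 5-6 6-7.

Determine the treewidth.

A width-3 tree decomposition is:
Bags: B1 = {1, 4, 5, 7}  B2 = {1, 2, 5, 7}  B3 = {1, 3, 5, 7}  B4 = {1, 5, 6, 7}
Tree: B1–B2, B2–B3, B3–B4
Each bag holds 4 vertices, so the decomposition has width 3, which upper-bounds the treewidth. For the lower bound: the 4 vertex sets {1,4}, {2,5}, {7}, {3} are disjoint, each induces a connected subgraph, and every pair is joined by at least one edge of G. Contracting each set to a single vertex therefore yields K_{4} as a minor, and since treewidth is minor-monotone, tw(G) ≥ tw(K_{4}) = 3. Therefore the treewidth is 3.

3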